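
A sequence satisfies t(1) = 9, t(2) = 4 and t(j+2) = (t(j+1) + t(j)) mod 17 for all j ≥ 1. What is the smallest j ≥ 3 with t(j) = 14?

9

We have t(1) = 9; t(2) = 4; t(3) = 13; t(4) = 0; t(5) = 13; t(6) = 13; t(7) = 9; t(8) = 5; t(9) = 14; t(10) = 2; t(11) = 16; t(12) = 1; t(13) = 0; t(14) = 1; t(15) = 1; t(16) = 2; t(17) = 3; t(18) = 5; t(19) = 8; t(20) = 13; t(21) = 4; t(22) = 0; t(23) = 4; t(24) = 4; t(25) = 8; t(26) = 12; t(27) = 3; t(28) = 15; t(29) = 1; t(30) = 16; t(31) = 0; t(32) = 16; t(33) = 16; t(34) = 15; t(35) = 14; t(36) = 12; t(37) = 9; t(38) = 4.
Since (t(37), t(38)) = (t(1), t(2)) = (9, 4) (two consecutive terms determine the rest), the sequence is periodic with period 36.
The value 14 first appears (with j ≥ 3) at t(9).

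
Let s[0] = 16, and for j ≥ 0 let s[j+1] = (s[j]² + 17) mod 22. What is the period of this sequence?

s[0] = 16, s[1] = 9, s[2] = 10, s[3] = 7, s[4] = 0, s[5] = 17, s[6] = 20, s[7] = 21, s[8] = 18, s[9] = 11, s[10] = 6, s[11] = 9.
Since s[11] = s[1] = 9, the sequence is eventually periodic: after a pre-period of length 1 it cycles with period 10.

10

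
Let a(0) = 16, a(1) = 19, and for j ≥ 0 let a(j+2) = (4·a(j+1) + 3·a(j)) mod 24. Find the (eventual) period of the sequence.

We have a(0) = 16, a(1) = 19, a(2) = 4, a(3) = 1, a(4) = 16, a(5) = 19.
The sequence repeats with period 4.

4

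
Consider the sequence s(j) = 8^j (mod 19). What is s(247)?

Listing terms: s(0) = 1, s(1) = 8, s(2) = 7, s(3) = 18, s(4) = 11, s(5) = 12, s(6) = 1.
The sequence repeats with period 6.
So s(247) = s(0 + ((247-0) mod 6)) = s(1) = 8.

8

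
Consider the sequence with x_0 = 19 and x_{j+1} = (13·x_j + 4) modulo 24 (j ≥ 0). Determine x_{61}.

11

Listing terms: x_0 = 19, x_1 = 11, x_2 = 3, x_3 = 19.
The sequence repeats with period 3.
(61 - 0) mod 3 = 1, so x_{61} = x_1 = 11.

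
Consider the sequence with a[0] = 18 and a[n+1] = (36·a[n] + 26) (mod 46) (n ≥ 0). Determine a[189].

2

We have a[0] = 18, a[1] = 30, a[2] = 2, a[3] = 6, a[4] = 12, a[5] = 44, a[6] = 0, a[7] = 26, a[8] = 42, a[9] = 20, a[10] = 10, a[11] = 18.
The sequence repeats with period 11.
So a[189] = a[0 + ((189-0) mod 11)] = a[2] = 2.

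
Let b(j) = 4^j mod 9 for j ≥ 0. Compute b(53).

7

Listing terms: b(0) = 1, b(1) = 4, b(2) = 7, b(3) = 1.
The sequence repeats with period 3.
So b(53) = b(0 + ((53-0) mod 3)) = b(2) = 7.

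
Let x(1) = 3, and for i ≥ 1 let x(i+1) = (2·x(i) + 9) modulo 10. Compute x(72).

We have x(1) = 3, x(2) = 5, x(3) = 9, x(4) = 7, x(5) = 3.
The sequence repeats with period 4.
(72 - 1) mod 4 = 3, so x(72) = x(4) = 7.

7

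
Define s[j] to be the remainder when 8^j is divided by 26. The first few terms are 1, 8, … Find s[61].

We have s[0] = 1,  s[1] = 8,  s[2] = 12,  s[3] = 18,  s[4] = 14,  s[5] = 8.
Since s[5] = s[1] = 8, the sequence is eventually periodic: after a pre-period of length 1 it cycles with period 4.
For j ≥ 1, s[j] depends only on (j - 1) mod 4. (61 - 1) mod 4 = 0, so s[61] = s[1] = 8.

8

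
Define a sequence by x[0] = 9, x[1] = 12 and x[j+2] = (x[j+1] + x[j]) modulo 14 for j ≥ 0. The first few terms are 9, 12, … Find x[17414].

1

x[0] = 9,  x[1] = 12,  x[2] = 7,  x[3] = 5,  x[4] = 12,  x[5] = 3,  x[6] = 1,  x[7] = 4,  x[8] = 5,  x[9] = 9,  x[10] = 0,  x[11] = 9,  x[12] = 9,  x[13] = 4,  x[14] = 13,  x[15] = 3,  x[16] = 2,  x[17] = 5,  x[18] = 7,  x[19] = 12,  x[20] = 5,  x[21] = 3,  x[22] = 8,  x[23] = 11,  x[24] = 5,  x[25] = 2,  x[26] = 7,  x[27] = 9,  x[28] = 2,  x[29] = 11,  x[30] = 13,  x[31] = 10,  x[32] = 9,  x[33] = 5,  x[34] = 0,  x[35] = 5,  x[36] = 5,  x[37] = 10,  x[38] = 1,  x[39] = 11,  x[40] = 12,  x[41] = 9,  x[42] = 7,  x[43] = 2,  x[44] = 9,  x[45] = 11,  x[46] = 6,  x[47] = 3,  x[48] = 9,  x[49] = 12.
Since (x[48], x[49]) = (x[0], x[1]) = (9, 12) (two consecutive terms determine the rest), the sequence is periodic with period 48.
(17414 - 0) mod 48 = 38, so x[17414] = x[38] = 1.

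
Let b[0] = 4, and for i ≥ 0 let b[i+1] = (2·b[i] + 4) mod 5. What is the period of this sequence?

4

Computing terms: b[0] = 4, b[1] = 2, b[2] = 3, b[3] = 0, b[4] = 4.
Since b[4] = b[0] = 4, the sequence is periodic with period 4.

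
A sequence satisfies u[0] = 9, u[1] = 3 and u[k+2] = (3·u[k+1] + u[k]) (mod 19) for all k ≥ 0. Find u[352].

u[0] = 9,  u[1] = 3,  u[2] = 18,  u[3] = 0,  u[4] = 18,  u[5] = 16,  u[6] = 9,  u[7] = 5,  u[8] = 5,  u[9] = 1,  u[10] = 8,  u[11] = 6,  u[12] = 7,  u[13] = 8,  u[14] = 12,  u[15] = 6,  u[16] = 11,  u[17] = 1,  u[18] = 14,  u[19] = 5,  u[20] = 10,  u[21] = 16,  u[22] = 1,  u[23] = 0,  u[24] = 1,  u[25] = 3,  u[26] = 10,  u[27] = 14,  u[28] = 14,  u[29] = 18,  u[30] = 11,  u[31] = 13,  u[32] = 12,  u[33] = 11,  u[34] = 7,  u[35] = 13,  u[36] = 8,  u[37] = 18,  u[38] = 5,  u[39] = 14,  u[40] = 9,  u[41] = 3.
Since (u[40], u[41]) = (u[0], u[1]) = (9, 3) (two consecutive terms determine the rest), the sequence is periodic with period 40.
So u[352] = u[0 + ((352-0) mod 40)] = u[32] = 12.

12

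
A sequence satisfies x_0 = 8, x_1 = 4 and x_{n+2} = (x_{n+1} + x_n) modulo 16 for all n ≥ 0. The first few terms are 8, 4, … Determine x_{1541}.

12

Computing terms: x_0 = 8,  x_1 = 4,  x_2 = 12,  x_3 = 0,  x_4 = 12,  x_5 = 12,  x_6 = 8,  x_7 = 4.
The sequence repeats with period 6.
(1541 - 0) mod 6 = 5, so x_{1541} = x_5 = 12.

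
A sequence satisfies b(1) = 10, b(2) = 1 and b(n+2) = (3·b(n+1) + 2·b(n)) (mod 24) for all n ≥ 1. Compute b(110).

7

b(1) = 10, b(2) = 1, b(3) = 23, b(4) = 23, b(5) = 19, b(6) = 7, b(7) = 11, b(8) = 23, b(9) = 19.
Since (b(8), b(9)) = (b(4), b(5)) = (23, 19) (two consecutive terms determine the rest), the sequence is eventually periodic: after a pre-period of length 3 it cycles with period 4.
For n ≥ 4, b(n) depends only on (n - 4) mod 4. (110 - 4) mod 4 = 2, so b(110) = b(6) = 7.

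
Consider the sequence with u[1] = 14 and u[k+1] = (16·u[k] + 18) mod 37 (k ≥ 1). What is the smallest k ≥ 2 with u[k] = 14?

We have u[1] = 14, u[2] = 20, u[3] = 5, u[4] = 24, u[5] = 32, u[6] = 12, u[7] = 25, u[8] = 11, u[9] = 9, u[10] = 14.
The sequence repeats with period 9.
The value 14 next appears (with k ≥ 2) at u[10].

10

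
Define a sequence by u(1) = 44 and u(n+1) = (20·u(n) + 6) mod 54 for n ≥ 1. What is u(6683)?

u(1) = 44, u(2) = 22, u(3) = 14, u(4) = 16, u(5) = 2, u(6) = 46, u(7) = 8, u(8) = 4, u(9) = 32, u(10) = 52, u(11) = 20, u(12) = 28, u(13) = 26, u(14) = 40, u(15) = 50, u(16) = 34, u(17) = 38, u(18) = 10, u(19) = 44.
Since u(19) = u(1) = 44, the sequence is periodic with period 18.
(6683 - 1) mod 18 = 4, so u(6683) = u(5) = 2.

2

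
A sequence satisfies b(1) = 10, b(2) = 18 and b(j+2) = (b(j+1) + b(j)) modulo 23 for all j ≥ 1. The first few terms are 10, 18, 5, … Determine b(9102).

18

b(1) = 10, b(2) = 18, b(3) = 5, b(4) = 0, b(5) = 5, b(6) = 5, b(7) = 10, b(8) = 15, b(9) = 2, b(10) = 17, b(11) = 19, b(12) = 13, b(13) = 9, b(14) = 22, b(15) = 8, b(16) = 7, b(17) = 15, b(18) = 22, b(19) = 14, b(20) = 13, b(21) = 4, b(22) = 17, b(23) = 21, b(24) = 15, b(25) = 13, b(26) = 5, b(27) = 18, b(28) = 0, b(29) = 18, b(30) = 18, b(31) = 13, b(32) = 8, b(33) = 21, b(34) = 6, b(35) = 4, b(36) = 10, b(37) = 14, b(38) = 1, b(39) = 15, b(40) = 16, b(41) = 8, b(42) = 1, b(43) = 9, b(44) = 10, b(45) = 19, b(46) = 6, b(47) = 2, b(48) = 8, b(49) = 10, b(50) = 18.
The sequence repeats with period 48.
(9102 - 1) mod 48 = 29, so b(9102) = b(30) = 18.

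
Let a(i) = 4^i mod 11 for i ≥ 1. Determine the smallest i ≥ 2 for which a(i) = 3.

4

We have a(1) = 4,  a(2) = 5,  a(3) = 9,  a(4) = 3,  a(5) = 1,  a(6) = 4.
Since a(6) = a(1) = 4, the sequence is periodic with period 5.
The value 3 first appears (with i ≥ 2) at a(4).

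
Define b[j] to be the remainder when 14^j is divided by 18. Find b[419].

Computing terms: b[1] = 14; b[2] = 16; b[3] = 8; b[4] = 4; b[5] = 2; b[6] = 10; b[7] = 14.
The sequence repeats with period 6.
So b[419] = b[1 + ((419-1) mod 6)] = b[5] = 2.

2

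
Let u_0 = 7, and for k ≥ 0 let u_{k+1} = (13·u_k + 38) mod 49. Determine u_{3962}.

7

We have u_0 = 7; u_1 = 31; u_2 = 0; u_3 = 38; u_4 = 42; u_5 = 45; u_6 = 35; u_7 = 3; u_8 = 28; u_9 = 10; u_{10} = 21; u_{11} = 17; u_{12} = 14; u_{13} = 24; u_{14} = 7.
Since u_{14} = u_0 = 7, the sequence is periodic with period 14.
(3962 - 0) mod 14 = 0, so u_{3962} = u_0 = 7.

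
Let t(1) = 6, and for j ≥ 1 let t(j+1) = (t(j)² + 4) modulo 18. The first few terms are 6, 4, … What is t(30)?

We have t(1) = 6,  t(2) = 4,  t(3) = 2,  t(4) = 8,  t(5) = 14,  t(6) = 2.
Since t(6) = t(3) = 2, the sequence is eventually periodic: after a pre-period of length 2 it cycles with period 3.
For j ≥ 3, t(j) depends only on (j - 3) mod 3. (30 - 3) mod 3 = 0, so t(30) = t(3) = 2.

2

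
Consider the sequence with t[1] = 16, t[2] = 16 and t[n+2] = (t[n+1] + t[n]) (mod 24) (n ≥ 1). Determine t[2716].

We have t[1] = 16; t[2] = 16; t[3] = 8; t[4] = 0; t[5] = 8; t[6] = 8; t[7] = 16; t[8] = 0; t[9] = 16; t[10] = 16.
Since (t[9], t[10]) = (t[1], t[2]) = (16, 16) (two consecutive terms determine the rest), the sequence is periodic with period 8.
So t[2716] = t[1 + ((2716-1) mod 8)] = t[4] = 0.

0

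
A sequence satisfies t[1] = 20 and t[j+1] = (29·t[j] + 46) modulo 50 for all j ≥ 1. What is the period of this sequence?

10

Listing terms: t[1] = 20,  t[2] = 26,  t[3] = 0,  t[4] = 46,  t[5] = 30,  t[6] = 16,  t[7] = 10,  t[8] = 36,  t[9] = 40,  t[10] = 6,  t[11] = 20.
Since t[11] = t[1] = 20, the sequence is periodic with period 10.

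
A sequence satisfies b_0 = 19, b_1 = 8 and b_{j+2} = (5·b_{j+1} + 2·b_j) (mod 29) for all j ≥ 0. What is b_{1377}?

26

b_0 = 19; b_1 = 8; b_2 = 20; b_3 = 0; b_4 = 11; b_5 = 26; b_6 = 7; b_7 = 0; b_8 = 14; b_9 = 12; b_{10} = 1; b_{11} = 0; b_{12} = 2; b_{13} = 10; b_{14} = 25; b_{15} = 0; b_{16} = 21; b_{17} = 18; b_{18} = 16; b_{19} = 0; b_{20} = 3; b_{21} = 15; b_{22} = 23; b_{23} = 0; b_{24} = 17; b_{25} = 27; b_{26} = 24; b_{27} = 0; b_{28} = 19; b_{29} = 8.
The sequence repeats with period 28.
(1377 - 0) mod 28 = 5, so b_{1377} = b_5 = 26.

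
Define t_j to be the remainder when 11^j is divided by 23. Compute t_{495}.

We have t_0 = 1; t_1 = 11; t_2 = 6; t_3 = 20; t_4 = 13; t_5 = 5; t_6 = 9; t_7 = 7; t_8 = 8; t_9 = 19; t_{10} = 2; t_{11} = 22; t_{12} = 12; t_{13} = 17; t_{14} = 3; t_{15} = 10; t_{16} = 18; t_{17} = 14; t_{18} = 16; t_{19} = 15; t_{20} = 4; t_{21} = 21; t_{22} = 1.
The sequence repeats with period 22.
(495 - 0) mod 22 = 11, so t_{495} = t_{11} = 22.

22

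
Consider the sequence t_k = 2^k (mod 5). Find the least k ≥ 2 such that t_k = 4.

Listing terms: t_1 = 2,  t_2 = 4,  t_3 = 3,  t_4 = 1,  t_5 = 2.
The sequence repeats with period 4.
The value 4 first appears (with k ≥ 2) at t_2.

2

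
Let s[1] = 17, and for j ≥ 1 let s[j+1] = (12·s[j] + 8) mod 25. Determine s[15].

2

We have s[1] = 17,  s[2] = 12,  s[3] = 2,  s[4] = 7,  s[5] = 17.
Since s[5] = s[1] = 17, the sequence is periodic with period 4.
(15 - 1) mod 4 = 2, so s[15] = s[3] = 2.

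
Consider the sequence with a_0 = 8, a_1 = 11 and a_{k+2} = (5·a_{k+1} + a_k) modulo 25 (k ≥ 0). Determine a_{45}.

16

We have a_0 = 8; a_1 = 11; a_2 = 13; a_3 = 1; a_4 = 18; a_5 = 16; a_6 = 23; a_7 = 6; a_8 = 3; a_9 = 21; a_{10} = 8; a_{11} = 11.
Since (a_{10}, a_{11}) = (a_0, a_1) = (8, 11) (two consecutive terms determine the rest), the sequence is periodic with period 10.
(45 - 0) mod 10 = 5, so a_{45} = a_5 = 16.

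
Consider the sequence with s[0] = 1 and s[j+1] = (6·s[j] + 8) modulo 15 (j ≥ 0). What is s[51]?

14

s[0] = 1; s[1] = 14; s[2] = 2; s[3] = 5; s[4] = 8; s[5] = 11; s[6] = 14.
Since s[6] = s[1] = 14, the sequence is eventually periodic: after a pre-period of length 1 it cycles with period 5.
For j ≥ 1, s[j] depends only on (j - 1) mod 5. (51 - 1) mod 5 = 0, so s[51] = s[1] = 14.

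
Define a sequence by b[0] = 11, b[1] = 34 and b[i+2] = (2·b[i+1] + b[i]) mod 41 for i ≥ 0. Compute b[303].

28

Listing terms: b[0] = 11; b[1] = 34; b[2] = 38; b[3] = 28; b[4] = 12; b[5] = 11; b[6] = 34.
The sequence repeats with period 5.
So b[303] = b[0 + ((303-0) mod 5)] = b[3] = 28.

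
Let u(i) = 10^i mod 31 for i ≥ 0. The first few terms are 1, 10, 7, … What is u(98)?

Computing terms: u(0) = 1,  u(1) = 10,  u(2) = 7,  u(3) = 8,  u(4) = 18,  u(5) = 25,  u(6) = 2,  u(7) = 20,  u(8) = 14,  u(9) = 16,  u(10) = 5,  u(11) = 19,  u(12) = 4,  u(13) = 9,  u(14) = 28,  u(15) = 1.
Since u(15) = u(0) = 1, the sequence is periodic with period 15.
(98 - 0) mod 15 = 8, so u(98) = u(8) = 14.

14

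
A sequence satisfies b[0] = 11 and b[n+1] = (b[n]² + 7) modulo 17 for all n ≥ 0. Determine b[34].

b[0] = 11; b[1] = 9; b[2] = 3; b[3] = 16; b[4] = 8; b[5] = 3.
Since b[5] = b[2] = 3, the sequence is eventually periodic: after a pre-period of length 2 it cycles with period 3.
For n ≥ 2, b[n] depends only on (n - 2) mod 3. (34 - 2) mod 3 = 2, so b[34] = b[4] = 8.

8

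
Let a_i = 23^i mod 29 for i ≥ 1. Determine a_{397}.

Listing terms: a_1 = 23,  a_2 = 7,  a_3 = 16,  a_4 = 20,  a_5 = 25,  a_6 = 24,  a_7 = 1,  a_8 = 23.
The sequence repeats with period 7.
So a_{397} = a_{1 + ((397-1) mod 7)} = a_5 = 25.

25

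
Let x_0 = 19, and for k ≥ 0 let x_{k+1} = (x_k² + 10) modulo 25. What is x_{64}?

Computing terms: x_0 = 19, x_1 = 21, x_2 = 1, x_3 = 11, x_4 = 6, x_5 = 21.
Since x_5 = x_1 = 21, the sequence is eventually periodic: after a pre-period of length 1 it cycles with period 4.
For k ≥ 1, x_k depends only on (k - 1) mod 4. (64 - 1) mod 4 = 3, so x_{64} = x_4 = 6.

6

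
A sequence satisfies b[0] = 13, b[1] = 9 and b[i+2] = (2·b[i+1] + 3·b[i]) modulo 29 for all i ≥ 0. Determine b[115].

25

Computing terms: b[0] = 13, b[1] = 9, b[2] = 28, b[3] = 25, b[4] = 18, b[5] = 24, b[6] = 15, b[7] = 15, b[8] = 17, b[9] = 21, b[10] = 6, b[11] = 17, b[12] = 23, b[13] = 10, b[14] = 2, b[15] = 5, b[16] = 16, b[17] = 18, b[18] = 26, b[19] = 19, b[20] = 0, b[21] = 28, b[22] = 27, b[23] = 22, b[24] = 9, b[25] = 26, b[26] = 21, b[27] = 4, b[28] = 13, b[29] = 9.
Since (b[28], b[29]) = (b[0], b[1]) = (13, 9) (two consecutive terms determine the rest), the sequence is periodic with period 28.
(115 - 0) mod 28 = 3, so b[115] = b[3] = 25.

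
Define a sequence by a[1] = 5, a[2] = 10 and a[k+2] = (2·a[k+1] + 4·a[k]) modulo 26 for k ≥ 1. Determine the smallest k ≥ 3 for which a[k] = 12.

a[1] = 5, a[2] = 10, a[3] = 14, a[4] = 16, a[5] = 10, a[6] = 6, a[7] = 0, a[8] = 24, a[9] = 22, a[10] = 10, a[11] = 4, a[12] = 22, a[13] = 8, a[14] = 0, a[15] = 6, a[16] = 12, a[17] = 22, a[18] = 14, a[19] = 12, a[20] = 2, a[21] = 0, a[22] = 8, a[23] = 16, a[24] = 12, a[25] = 10, a[26] = 16, a[27] = 20, a[28] = 0, a[29] = 2, a[30] = 4, a[31] = 16, a[32] = 22, a[33] = 4, a[34] = 18, a[35] = 0, a[36] = 20, a[37] = 14, a[38] = 4, a[39] = 12, a[40] = 14, a[41] = 24, a[42] = 0, a[43] = 18, a[44] = 10, a[45] = 14.
Since (a[44], a[45]) = (a[2], a[3]) = (10, 14) (two consecutive terms determine the rest), the sequence is eventually periodic: after a pre-period of length 1 it cycles with period 42.
The value 12 first appears (with k ≥ 3) at a[16].

16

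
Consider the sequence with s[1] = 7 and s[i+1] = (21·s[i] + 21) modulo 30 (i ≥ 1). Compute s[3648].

Computing terms: s[1] = 7,  s[2] = 18,  s[3] = 9,  s[4] = 0,  s[5] = 21,  s[6] = 12,  s[7] = 3,  s[8] = 24,  s[9] = 15,  s[10] = 6,  s[11] = 27,  s[12] = 18.
Since s[12] = s[2] = 18, the sequence is eventually periodic: after a pre-period of length 1 it cycles with period 10.
For i ≥ 2, s[i] depends only on (i - 2) mod 10. (3648 - 2) mod 10 = 6, so s[3648] = s[8] = 24.

24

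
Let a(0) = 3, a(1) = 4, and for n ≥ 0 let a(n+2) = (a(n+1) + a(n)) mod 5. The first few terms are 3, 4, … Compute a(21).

4

a(0) = 3, a(1) = 4, a(2) = 2, a(3) = 1, a(4) = 3, a(5) = 4.
Since (a(4), a(5)) = (a(0), a(1)) = (3, 4) (two consecutive terms determine the rest), the sequence is periodic with period 4.
So a(21) = a(0 + ((21-0) mod 4)) = a(1) = 4.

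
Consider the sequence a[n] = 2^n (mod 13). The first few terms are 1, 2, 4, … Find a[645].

5

Computing terms: a[0] = 1,  a[1] = 2,  a[2] = 4,  a[3] = 8,  a[4] = 3,  a[5] = 6,  a[6] = 12,  a[7] = 11,  a[8] = 9,  a[9] = 5,  a[10] = 10,  a[11] = 7,  a[12] = 1.
The sequence repeats with period 12.
So a[645] = a[0 + ((645-0) mod 12)] = a[9] = 5.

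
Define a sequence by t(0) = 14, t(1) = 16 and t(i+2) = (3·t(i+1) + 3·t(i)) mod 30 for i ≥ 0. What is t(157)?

6

Computing terms: t(0) = 14, t(1) = 16, t(2) = 0, t(3) = 18, t(4) = 24, t(5) = 6, t(6) = 0, t(7) = 18.
Since (t(6), t(7)) = (t(2), t(3)) = (0, 18) (two consecutive terms determine the rest), the sequence is eventually periodic: after a pre-period of length 2 it cycles with period 4.
For i ≥ 2, t(i) depends only on (i - 2) mod 4. (157 - 2) mod 4 = 3, so t(157) = t(5) = 6.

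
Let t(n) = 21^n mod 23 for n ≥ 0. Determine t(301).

7

t(0) = 1, t(1) = 21, t(2) = 4, t(3) = 15, t(4) = 16, t(5) = 14, t(6) = 18, t(7) = 10, t(8) = 3, t(9) = 17, t(10) = 12, t(11) = 22, t(12) = 2, t(13) = 19, t(14) = 8, t(15) = 7, t(16) = 9, t(17) = 5, t(18) = 13, t(19) = 20, t(20) = 6, t(21) = 11, t(22) = 1.
Since t(22) = t(0) = 1, the sequence is periodic with period 22.
(301 - 0) mod 22 = 15, so t(301) = t(15) = 7.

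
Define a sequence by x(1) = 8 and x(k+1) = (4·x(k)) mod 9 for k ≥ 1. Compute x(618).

Listing terms: x(1) = 8, x(2) = 5, x(3) = 2, x(4) = 8.
The sequence repeats with period 3.
So x(618) = x(1 + ((618-1) mod 3)) = x(3) = 2.

2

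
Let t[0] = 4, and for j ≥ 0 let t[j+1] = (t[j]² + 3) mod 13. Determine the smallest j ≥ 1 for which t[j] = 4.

Computing terms: t[0] = 4,  t[1] = 6,  t[2] = 0,  t[3] = 3,  t[4] = 12,  t[5] = 4.
Since t[5] = t[0] = 4, the sequence is periodic with period 5.
The value 4 next appears (with j ≥ 1) at t[5].

5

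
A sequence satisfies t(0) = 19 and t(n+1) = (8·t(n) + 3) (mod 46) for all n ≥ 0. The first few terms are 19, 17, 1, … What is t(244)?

1

Listing terms: t(0) = 19; t(1) = 17; t(2) = 1; t(3) = 11; t(4) = 45; t(5) = 41; t(6) = 9; t(7) = 29; t(8) = 5; t(9) = 43; t(10) = 25; t(11) = 19.
The sequence repeats with period 11.
(244 - 0) mod 11 = 2, so t(244) = t(2) = 1.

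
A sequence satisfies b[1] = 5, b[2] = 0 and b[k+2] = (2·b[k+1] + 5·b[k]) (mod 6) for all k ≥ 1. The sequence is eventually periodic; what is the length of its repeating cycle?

b[1] = 5; b[2] = 0; b[3] = 1; b[4] = 2; b[5] = 3; b[6] = 4; b[7] = 5; b[8] = 0.
Since (b[7], b[8]) = (b[1], b[2]) = (5, 0) (two consecutive terms determine the rest), the sequence is periodic with period 6.

6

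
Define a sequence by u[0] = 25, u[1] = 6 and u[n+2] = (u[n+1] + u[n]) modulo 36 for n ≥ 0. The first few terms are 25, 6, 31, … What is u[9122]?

31

u[0] = 25; u[1] = 6; u[2] = 31; u[3] = 1; u[4] = 32; u[5] = 33; u[6] = 29; u[7] = 26; u[8] = 19; u[9] = 9; u[10] = 28; u[11] = 1; u[12] = 29; u[13] = 30; u[14] = 23; u[15] = 17; u[16] = 4; u[17] = 21; u[18] = 25; u[19] = 10; u[20] = 35; u[21] = 9; u[22] = 8; u[23] = 17; u[24] = 25; u[25] = 6.
The sequence repeats with period 24.
(9122 - 0) mod 24 = 2, so u[9122] = u[2] = 31.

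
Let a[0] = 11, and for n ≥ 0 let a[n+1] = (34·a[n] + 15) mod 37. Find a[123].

35

Listing terms: a[0] = 11, a[1] = 19, a[2] = 32, a[3] = 30, a[4] = 36, a[5] = 18, a[6] = 35, a[7] = 21, a[8] = 26, a[9] = 11.
The sequence repeats with period 9.
So a[123] = a[0 + ((123-0) mod 9)] = a[6] = 35.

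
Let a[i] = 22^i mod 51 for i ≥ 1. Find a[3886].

49

Computing terms: a[1] = 22, a[2] = 25, a[3] = 40, a[4] = 13, a[5] = 31, a[6] = 19, a[7] = 10, a[8] = 16, a[9] = 46, a[10] = 43, a[11] = 28, a[12] = 4, a[13] = 37, a[14] = 49, a[15] = 7, a[16] = 1, a[17] = 22.
Since a[17] = a[1] = 22, the sequence is periodic with period 16.
So a[3886] = a[1 + ((3886-1) mod 16)] = a[14] = 49.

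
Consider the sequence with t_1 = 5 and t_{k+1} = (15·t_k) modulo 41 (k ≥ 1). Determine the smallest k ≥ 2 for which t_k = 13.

38

We have t_1 = 5,  t_2 = 34,  t_3 = 18,  t_4 = 24,  t_5 = 32,  t_6 = 29,  t_7 = 25,  t_8 = 6,  t_9 = 8,  t_{10} = 38,  t_{11} = 37,  t_{12} = 22,  t_{13} = 2,  t_{14} = 30,  t_{15} = 40,  t_{16} = 26,  t_{17} = 21,  t_{18} = 28,  t_{19} = 10,  t_{20} = 27,  t_{21} = 36,  t_{22} = 7,  t_{23} = 23,  t_{24} = 17,  t_{25} = 9,  t_{26} = 12,  t_{27} = 16,  t_{28} = 35,  t_{29} = 33,  t_{30} = 3,  t_{31} = 4,  t_{32} = 19,  t_{33} = 39,  t_{34} = 11,  t_{35} = 1,  t_{36} = 15,  t_{37} = 20,  t_{38} = 13,  t_{39} = 31,  t_{40} = 14,  t_{41} = 5.
The sequence repeats with period 40.
The value 13 first appears (with k ≥ 2) at t_{38}.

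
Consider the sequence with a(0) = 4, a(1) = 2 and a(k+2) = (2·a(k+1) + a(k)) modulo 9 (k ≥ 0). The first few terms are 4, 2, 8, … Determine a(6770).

8

Computing terms: a(0) = 4; a(1) = 2; a(2) = 8; a(3) = 0; a(4) = 8; a(5) = 7; a(6) = 4; a(7) = 6; a(8) = 7; a(9) = 2; a(10) = 2; a(11) = 6; a(12) = 5; a(13) = 7; a(14) = 1; a(15) = 0; a(16) = 1; a(17) = 2; a(18) = 5; a(19) = 3; a(20) = 2; a(21) = 7; a(22) = 7; a(23) = 3; a(24) = 4; a(25) = 2.
Since (a(24), a(25)) = (a(0), a(1)) = (4, 2) (two consecutive terms determine the rest), the sequence is periodic with period 24.
So a(6770) = a(0 + ((6770-0) mod 24)) = a(2) = 8.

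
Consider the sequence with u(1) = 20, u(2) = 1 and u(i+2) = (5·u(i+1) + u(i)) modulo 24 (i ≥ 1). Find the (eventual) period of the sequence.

24

Listing terms: u(1) = 20,  u(2) = 1,  u(3) = 1,  u(4) = 6,  u(5) = 7,  u(6) = 17,  u(7) = 20,  u(8) = 21,  u(9) = 5,  u(10) = 22,  u(11) = 19,  u(12) = 21,  u(13) = 4,  u(14) = 17,  u(15) = 17,  u(16) = 6,  u(17) = 23,  u(18) = 1,  u(19) = 4,  u(20) = 21,  u(21) = 13,  u(22) = 14,  u(23) = 11,  u(24) = 21,  u(25) = 20,  u(26) = 1.
The sequence repeats with period 24.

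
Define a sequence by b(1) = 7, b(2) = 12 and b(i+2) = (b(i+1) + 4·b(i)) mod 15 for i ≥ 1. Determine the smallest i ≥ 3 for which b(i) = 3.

10

Computing terms: b(1) = 7; b(2) = 12; b(3) = 10; b(4) = 13; b(5) = 8; b(6) = 0; b(7) = 2; b(8) = 2; b(9) = 10; b(10) = 3; b(11) = 13; b(12) = 10; b(13) = 2; b(14) = 12; b(15) = 5; b(16) = 8; b(17) = 13; b(18) = 0; b(19) = 7; b(20) = 7; b(21) = 5; b(22) = 3; b(23) = 8; b(24) = 5; b(25) = 7; b(26) = 12.
Since (b(25), b(26)) = (b(1), b(2)) = (7, 12) (two consecutive terms determine the rest), the sequence is periodic with period 24.
The value 3 first appears (with i ≥ 3) at b(10).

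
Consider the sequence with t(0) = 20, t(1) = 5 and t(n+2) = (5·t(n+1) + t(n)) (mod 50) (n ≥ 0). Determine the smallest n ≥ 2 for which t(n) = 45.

Computing terms: t(0) = 20,  t(1) = 5,  t(2) = 45,  t(3) = 30,  t(4) = 45,  t(5) = 5,  t(6) = 20,  t(7) = 5.
The sequence repeats with period 6.
The value 45 first appears (with n ≥ 2) at t(2).

2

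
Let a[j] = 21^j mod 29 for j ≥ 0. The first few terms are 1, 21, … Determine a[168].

a[0] = 1, a[1] = 21, a[2] = 6, a[3] = 10, a[4] = 7, a[5] = 2, a[6] = 13, a[7] = 12, a[8] = 20, a[9] = 14, a[10] = 4, a[11] = 26, a[12] = 24, a[13] = 11, a[14] = 28, a[15] = 8, a[16] = 23, a[17] = 19, a[18] = 22, a[19] = 27, a[20] = 16, a[21] = 17, a[22] = 9, a[23] = 15, a[24] = 25, a[25] = 3, a[26] = 5, a[27] = 18, a[28] = 1.
The sequence repeats with period 28.
(168 - 0) mod 28 = 0, so a[168] = a[0] = 1.

1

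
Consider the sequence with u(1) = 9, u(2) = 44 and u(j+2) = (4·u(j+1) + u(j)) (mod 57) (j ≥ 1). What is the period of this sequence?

24

Listing terms: u(1) = 9, u(2) = 44, u(3) = 14, u(4) = 43, u(5) = 15, u(6) = 46, u(7) = 28, u(8) = 44, u(9) = 33, u(10) = 5, u(11) = 53, u(12) = 46, u(13) = 9, u(14) = 25, u(15) = 52, u(16) = 5, u(17) = 15, u(18) = 8, u(19) = 47, u(20) = 25, u(21) = 33, u(22) = 43, u(23) = 34, u(24) = 8, u(25) = 9, u(26) = 44.
Since (u(25), u(26)) = (u(1), u(2)) = (9, 44) (two consecutive terms determine the rest), the sequence is periodic with period 24.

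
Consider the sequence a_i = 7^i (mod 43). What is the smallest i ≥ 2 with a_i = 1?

6

We have a_1 = 7,  a_2 = 6,  a_3 = 42,  a_4 = 36,  a_5 = 37,  a_6 = 1,  a_7 = 7.
Since a_7 = a_1 = 7, the sequence is periodic with period 6.
The value 1 first appears (with i ≥ 2) at a_6.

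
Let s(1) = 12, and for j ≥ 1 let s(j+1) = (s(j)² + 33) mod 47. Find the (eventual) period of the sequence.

s(1) = 12; s(2) = 36; s(3) = 13; s(4) = 14; s(5) = 41; s(6) = 22; s(7) = 0; s(8) = 33; s(9) = 41.
Since s(9) = s(5) = 41, the sequence is eventually periodic: after a pre-period of length 4 it cycles with period 4.

4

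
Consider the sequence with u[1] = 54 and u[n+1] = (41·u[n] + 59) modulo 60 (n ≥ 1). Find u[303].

u[1] = 54; u[2] = 53; u[3] = 12; u[4] = 11; u[5] = 30; u[6] = 29; u[7] = 48; u[8] = 47; u[9] = 6; u[10] = 5; u[11] = 24; u[12] = 23; u[13] = 42; u[14] = 41; u[15] = 0; u[16] = 59; u[17] = 18; u[18] = 17; u[19] = 36; u[20] = 35; u[21] = 54.
Since u[21] = u[1] = 54, the sequence is periodic with period 20.
So u[303] = u[1 + ((303-1) mod 20)] = u[3] = 12.

12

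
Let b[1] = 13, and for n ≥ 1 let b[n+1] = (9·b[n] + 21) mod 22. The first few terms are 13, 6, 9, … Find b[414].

14

b[1] = 13, b[2] = 6, b[3] = 9, b[4] = 14, b[5] = 15, b[6] = 2, b[7] = 17, b[8] = 20, b[9] = 3, b[10] = 4, b[11] = 13.
The sequence repeats with period 10.
So b[414] = b[1 + ((414-1) mod 10)] = b[4] = 14.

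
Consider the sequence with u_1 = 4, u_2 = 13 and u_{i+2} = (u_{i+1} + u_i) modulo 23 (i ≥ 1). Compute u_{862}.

14

Listing terms: u_1 = 4; u_2 = 13; u_3 = 17; u_4 = 7; u_5 = 1; u_6 = 8; u_7 = 9; u_8 = 17; u_9 = 3; u_{10} = 20; u_{11} = 0; u_{12} = 20; u_{13} = 20; u_{14} = 17; u_{15} = 14; u_{16} = 8; u_{17} = 22; u_{18} = 7; u_{19} = 6; u_{20} = 13; u_{21} = 19; u_{22} = 9; u_{23} = 5; u_{24} = 14; u_{25} = 19; u_{26} = 10; u_{27} = 6; u_{28} = 16; u_{29} = 22; u_{30} = 15; u_{31} = 14; u_{32} = 6; u_{33} = 20; u_{34} = 3; u_{35} = 0; u_{36} = 3; u_{37} = 3; u_{38} = 6; u_{39} = 9; u_{40} = 15; u_{41} = 1; u_{42} = 16; u_{43} = 17; u_{44} = 10; u_{45} = 4; u_{46} = 14; u_{47} = 18; u_{48} = 9; u_{49} = 4; u_{50} = 13.
The sequence repeats with period 48.
(862 - 1) mod 48 = 45, so u_{862} = u_{46} = 14.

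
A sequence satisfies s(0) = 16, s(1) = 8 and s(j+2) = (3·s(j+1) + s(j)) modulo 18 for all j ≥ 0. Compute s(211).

Computing terms: s(0) = 16, s(1) = 8, s(2) = 4, s(3) = 2, s(4) = 10, s(5) = 14, s(6) = 16, s(7) = 8.
The sequence repeats with period 6.
(211 - 0) mod 6 = 1, so s(211) = s(1) = 8.

8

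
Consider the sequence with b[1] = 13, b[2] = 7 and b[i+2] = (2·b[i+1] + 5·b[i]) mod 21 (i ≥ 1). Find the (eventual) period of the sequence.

24

Computing terms: b[1] = 13, b[2] = 7, b[3] = 16, b[4] = 4, b[5] = 4, b[6] = 7, b[7] = 13, b[8] = 19, b[9] = 19, b[10] = 7, b[11] = 4, b[12] = 1, b[13] = 1, b[14] = 7, b[15] = 19, b[16] = 10, b[17] = 10, b[18] = 7, b[19] = 1, b[20] = 16, b[21] = 16, b[22] = 7, b[23] = 10, b[24] = 13, b[25] = 13, b[26] = 7.
Since (b[25], b[26]) = (b[1], b[2]) = (13, 7) (two consecutive terms determine the rest), the sequence is periodic with period 24.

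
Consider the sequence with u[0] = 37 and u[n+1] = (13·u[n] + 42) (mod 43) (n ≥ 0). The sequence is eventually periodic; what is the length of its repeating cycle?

Computing terms: u[0] = 37,  u[1] = 7,  u[2] = 4,  u[3] = 8,  u[4] = 17,  u[5] = 5,  u[6] = 21,  u[7] = 14,  u[8] = 9,  u[9] = 30,  u[10] = 2,  u[11] = 25,  u[12] = 23,  u[13] = 40,  u[14] = 3,  u[15] = 38,  u[16] = 20,  u[17] = 1,  u[18] = 12,  u[19] = 26,  u[20] = 36,  u[21] = 37.
The sequence repeats with period 21.

21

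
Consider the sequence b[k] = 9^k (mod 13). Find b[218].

3

b[0] = 1; b[1] = 9; b[2] = 3; b[3] = 1.
The sequence repeats with period 3.
So b[218] = b[0 + ((218-0) mod 3)] = b[2] = 3.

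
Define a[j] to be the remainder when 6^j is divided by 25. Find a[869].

21

We have a[1] = 6, a[2] = 11, a[3] = 16, a[4] = 21, a[5] = 1, a[6] = 6.
The sequence repeats with period 5.
(869 - 1) mod 5 = 3, so a[869] = a[4] = 21.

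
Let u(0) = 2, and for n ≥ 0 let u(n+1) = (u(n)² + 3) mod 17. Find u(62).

1

Listing terms: u(0) = 2,  u(1) = 7,  u(2) = 1,  u(3) = 4,  u(4) = 2.
The sequence repeats with period 4.
(62 - 0) mod 4 = 2, so u(62) = u(2) = 1.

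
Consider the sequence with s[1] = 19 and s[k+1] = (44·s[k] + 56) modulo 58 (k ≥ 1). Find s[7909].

Computing terms: s[1] = 19,  s[2] = 22,  s[3] = 38,  s[4] = 46,  s[5] = 50,  s[6] = 52,  s[7] = 24,  s[8] = 10,  s[9] = 32,  s[10] = 14,  s[11] = 34,  s[12] = 44,  s[13] = 20,  s[14] = 8,  s[15] = 2,  s[16] = 28,  s[17] = 12,  s[18] = 4,  s[19] = 0,  s[20] = 56,  s[21] = 26,  s[22] = 40,  s[23] = 18,  s[24] = 36,  s[25] = 16,  s[26] = 6,  s[27] = 30,  s[28] = 42,  s[29] = 48,  s[30] = 22.
Since s[30] = s[2] = 22, the sequence is eventually periodic: after a pre-period of length 1 it cycles with period 28.
For k ≥ 2, s[k] depends only on (k - 2) mod 28. (7909 - 2) mod 28 = 11, so s[7909] = s[13] = 20.

20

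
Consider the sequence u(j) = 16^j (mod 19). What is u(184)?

Listing terms: u(1) = 16, u(2) = 9, u(3) = 11, u(4) = 5, u(5) = 4, u(6) = 7, u(7) = 17, u(8) = 6, u(9) = 1, u(10) = 16.
Since u(10) = u(1) = 16, the sequence is periodic with period 9.
(184 - 1) mod 9 = 3, so u(184) = u(4) = 5.

5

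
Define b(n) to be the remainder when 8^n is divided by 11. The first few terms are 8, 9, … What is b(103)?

Listing terms: b(1) = 8, b(2) = 9, b(3) = 6, b(4) = 4, b(5) = 10, b(6) = 3, b(7) = 2, b(8) = 5, b(9) = 7, b(10) = 1, b(11) = 8.
The sequence repeats with period 10.
So b(103) = b(1 + ((103-1) mod 10)) = b(3) = 6.

6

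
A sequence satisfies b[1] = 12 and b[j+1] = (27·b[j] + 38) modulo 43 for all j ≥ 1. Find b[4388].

Computing terms: b[1] = 12,  b[2] = 18,  b[3] = 8,  b[4] = 39,  b[5] = 16,  b[6] = 40,  b[7] = 0,  b[8] = 38,  b[9] = 32,  b[10] = 42,  b[11] = 11,  b[12] = 34,  b[13] = 10,  b[14] = 7,  b[15] = 12.
Since b[15] = b[1] = 12, the sequence is periodic with period 14.
(4388 - 1) mod 14 = 5, so b[4388] = b[6] = 40.

40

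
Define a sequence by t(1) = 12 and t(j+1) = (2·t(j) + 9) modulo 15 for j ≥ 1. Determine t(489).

12

Listing terms: t(1) = 12; t(2) = 3; t(3) = 0; t(4) = 9; t(5) = 12.
The sequence repeats with period 4.
So t(489) = t(1 + ((489-1) mod 4)) = t(1) = 12.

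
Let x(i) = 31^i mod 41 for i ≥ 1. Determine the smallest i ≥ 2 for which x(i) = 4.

We have x(1) = 31,  x(2) = 18,  x(3) = 25,  x(4) = 37,  x(5) = 40,  x(6) = 10,  x(7) = 23,  x(8) = 16,  x(9) = 4,  x(10) = 1,  x(11) = 31.
Since x(11) = x(1) = 31, the sequence is periodic with period 10.
The value 4 first appears (with i ≥ 2) at x(9).

9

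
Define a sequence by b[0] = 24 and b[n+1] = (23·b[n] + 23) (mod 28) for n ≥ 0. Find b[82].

We have b[0] = 24, b[1] = 15, b[2] = 4, b[3] = 3, b[4] = 8, b[5] = 11, b[6] = 24.
Since b[6] = b[0] = 24, the sequence is periodic with period 6.
So b[82] = b[0 + ((82-0) mod 6)] = b[4] = 8.

8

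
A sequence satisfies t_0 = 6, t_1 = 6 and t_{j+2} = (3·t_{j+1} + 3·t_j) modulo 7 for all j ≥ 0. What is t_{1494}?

Computing terms: t_0 = 6,  t_1 = 6,  t_2 = 1,  t_3 = 0,  t_4 = 3,  t_5 = 2,  t_6 = 1,  t_7 = 2,  t_8 = 2,  t_9 = 5,  t_{10} = 0,  t_{11} = 1,  t_{12} = 3,  t_{13} = 5,  t_{14} = 3,  t_{15} = 3,  t_{16} = 4,  t_{17} = 0,  t_{18} = 5,  t_{19} = 1,  t_{20} = 4,  t_{21} = 1,  t_{22} = 1,  t_{23} = 6,  t_{24} = 0,  t_{25} = 4,  t_{26} = 5,  t_{27} = 6,  t_{28} = 5,  t_{29} = 5,  t_{30} = 2,  t_{31} = 0,  t_{32} = 6,  t_{33} = 4,  t_{34} = 2,  t_{35} = 4,  t_{36} = 4,  t_{37} = 3,  t_{38} = 0,  t_{39} = 2,  t_{40} = 6,  t_{41} = 3,  t_{42} = 6,  t_{43} = 6.
The sequence repeats with period 42.
(1494 - 0) mod 42 = 24, so t_{1494} = t_{24} = 0.

0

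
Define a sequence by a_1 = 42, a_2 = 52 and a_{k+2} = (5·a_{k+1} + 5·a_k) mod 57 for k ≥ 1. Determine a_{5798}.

52

a_1 = 42; a_2 = 52; a_3 = 14; a_4 = 45; a_5 = 10; a_6 = 47; a_7 = 0; a_8 = 7; a_9 = 35; a_{10} = 39; a_{11} = 28; a_{12} = 50; a_{13} = 48; a_{14} = 34; a_{15} = 11; a_{16} = 54; a_{17} = 40; a_{18} = 14; a_{19} = 42; a_{20} = 52.
Since (a_{19}, a_{20}) = (a_1, a_2) = (42, 52) (two consecutive terms determine the rest), the sequence is periodic with period 18.
(5798 - 1) mod 18 = 1, so a_{5798} = a_2 = 52.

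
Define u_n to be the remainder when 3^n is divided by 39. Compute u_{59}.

Listing terms: u_1 = 3; u_2 = 9; u_3 = 27; u_4 = 3.
The sequence repeats with period 3.
(59 - 1) mod 3 = 1, so u_{59} = u_2 = 9.

9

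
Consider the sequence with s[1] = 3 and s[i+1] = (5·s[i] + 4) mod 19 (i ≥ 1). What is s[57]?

4

We have s[1] = 3, s[2] = 0, s[3] = 4, s[4] = 5, s[5] = 10, s[6] = 16, s[7] = 8, s[8] = 6, s[9] = 15, s[10] = 3.
Since s[10] = s[1] = 3, the sequence is periodic with period 9.
(57 - 1) mod 9 = 2, so s[57] = s[3] = 4.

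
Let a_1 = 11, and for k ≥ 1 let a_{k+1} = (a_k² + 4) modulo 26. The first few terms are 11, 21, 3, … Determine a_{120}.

7

Computing terms: a_1 = 11, a_2 = 21, a_3 = 3, a_4 = 13, a_5 = 17, a_6 = 7, a_7 = 1, a_8 = 5, a_9 = 3.
Since a_9 = a_3 = 3, the sequence is eventually periodic: after a pre-period of length 2 it cycles with period 6.
For k ≥ 3, a_k depends only on (k - 3) mod 6. (120 - 3) mod 6 = 3, so a_{120} = a_6 = 7.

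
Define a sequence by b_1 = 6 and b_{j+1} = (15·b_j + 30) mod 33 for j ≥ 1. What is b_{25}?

Listing terms: b_1 = 6, b_2 = 21, b_3 = 15, b_4 = 24, b_5 = 27, b_6 = 6.
The sequence repeats with period 5.
So b_{25} = b_{1 + ((25-1) mod 5)} = b_5 = 27.

27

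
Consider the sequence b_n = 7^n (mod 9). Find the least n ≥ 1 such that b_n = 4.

2

Listing terms: b_0 = 1,  b_1 = 7,  b_2 = 4,  b_3 = 1.
The sequence repeats with period 3.
The value 4 first appears (with n ≥ 1) at b_2.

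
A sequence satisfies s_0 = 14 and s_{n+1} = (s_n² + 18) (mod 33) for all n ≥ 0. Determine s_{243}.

19

s_0 = 14; s_1 = 16; s_2 = 10; s_3 = 19; s_4 = 16.
Since s_4 = s_1 = 16, the sequence is eventually periodic: after a pre-period of length 1 it cycles with period 3.
For n ≥ 1, s_n depends only on (n - 1) mod 3. (243 - 1) mod 3 = 2, so s_{243} = s_3 = 19.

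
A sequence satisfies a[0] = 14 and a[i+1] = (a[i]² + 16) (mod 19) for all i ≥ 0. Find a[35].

6

Listing terms: a[0] = 14,  a[1] = 3,  a[2] = 6,  a[3] = 14.
The sequence repeats with period 3.
(35 - 0) mod 3 = 2, so a[35] = a[2] = 6.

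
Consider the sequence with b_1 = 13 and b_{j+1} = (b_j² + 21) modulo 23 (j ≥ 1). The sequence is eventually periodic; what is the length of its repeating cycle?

We have b_1 = 13; b_2 = 6; b_3 = 11; b_4 = 4; b_5 = 14; b_6 = 10; b_7 = 6.
Since b_7 = b_2 = 6, the sequence is eventually periodic: after a pre-period of length 1 it cycles with period 5.

5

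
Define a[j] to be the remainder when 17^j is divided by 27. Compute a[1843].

Listing terms: a[0] = 1,  a[1] = 17,  a[2] = 19,  a[3] = 26,  a[4] = 10,  a[5] = 8,  a[6] = 1.
Since a[6] = a[0] = 1, the sequence is periodic with period 6.
So a[1843] = a[0 + ((1843-0) mod 6)] = a[1] = 17.

17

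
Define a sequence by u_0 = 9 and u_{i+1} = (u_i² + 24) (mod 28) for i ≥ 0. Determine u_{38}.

17

Computing terms: u_0 = 9; u_1 = 21; u_2 = 17; u_3 = 5; u_4 = 21.
Since u_4 = u_1 = 21, the sequence is eventually periodic: after a pre-period of length 1 it cycles with period 3.
For i ≥ 1, u_i depends only on (i - 1) mod 3. (38 - 1) mod 3 = 1, so u_{38} = u_2 = 17.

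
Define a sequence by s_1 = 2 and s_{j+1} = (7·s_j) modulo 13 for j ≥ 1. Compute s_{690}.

s_1 = 2,  s_2 = 1,  s_3 = 7,  s_4 = 10,  s_5 = 5,  s_6 = 9,  s_7 = 11,  s_8 = 12,  s_9 = 6,  s_{10} = 3,  s_{11} = 8,  s_{12} = 4,  s_{13} = 2.
Since s_{13} = s_1 = 2, the sequence is periodic with period 12.
So s_{690} = s_{1 + ((690-1) mod 12)} = s_6 = 9.

9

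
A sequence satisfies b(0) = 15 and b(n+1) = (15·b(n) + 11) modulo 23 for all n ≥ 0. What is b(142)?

17

b(0) = 15,  b(1) = 6,  b(2) = 9,  b(3) = 8,  b(4) = 16,  b(5) = 21,  b(6) = 4,  b(7) = 2,  b(8) = 18,  b(9) = 5,  b(10) = 17,  b(11) = 13,  b(12) = 22,  b(13) = 19,  b(14) = 20,  b(15) = 12,  b(16) = 7,  b(17) = 1,  b(18) = 3,  b(19) = 10,  b(20) = 0,  b(21) = 11,  b(22) = 15.
Since b(22) = b(0) = 15, the sequence is periodic with period 22.
So b(142) = b(0 + ((142-0) mod 22)) = b(10) = 17.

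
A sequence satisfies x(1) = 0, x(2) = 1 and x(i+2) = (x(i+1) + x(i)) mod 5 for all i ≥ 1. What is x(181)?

x(1) = 0, x(2) = 1, x(3) = 1, x(4) = 2, x(5) = 3, x(6) = 0, x(7) = 3, x(8) = 3, x(9) = 1, x(10) = 4, x(11) = 0, x(12) = 4, x(13) = 4, x(14) = 3, x(15) = 2, x(16) = 0, x(17) = 2, x(18) = 2, x(19) = 4, x(20) = 1, x(21) = 0, x(22) = 1.
The sequence repeats with period 20.
So x(181) = x(1 + ((181-1) mod 20)) = x(1) = 0.

0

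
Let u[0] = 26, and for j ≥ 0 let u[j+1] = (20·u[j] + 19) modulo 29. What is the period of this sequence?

Computing terms: u[0] = 26; u[1] = 17; u[2] = 11; u[3] = 7; u[4] = 14; u[5] = 9; u[6] = 25; u[7] = 26.
The sequence repeats with period 7.

7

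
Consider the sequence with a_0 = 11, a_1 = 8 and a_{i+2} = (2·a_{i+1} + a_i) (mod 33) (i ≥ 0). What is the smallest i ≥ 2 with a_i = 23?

We have a_0 = 11, a_1 = 8, a_2 = 27, a_3 = 29, a_4 = 19, a_5 = 1, a_6 = 21, a_7 = 10, a_8 = 8, a_9 = 26, a_{10} = 27, a_{11} = 14, a_{12} = 22, a_{13} = 25, a_{14} = 6, a_{15} = 4, a_{16} = 14, a_{17} = 32, a_{18} = 12, a_{19} = 23, a_{20} = 25, a_{21} = 7, a_{22} = 6, a_{23} = 19, a_{24} = 11, a_{25} = 8.
Since (a_{24}, a_{25}) = (a_0, a_1) = (11, 8) (two consecutive terms determine the rest), the sequence is periodic with period 24.
The value 23 first appears (with i ≥ 2) at a_{19}.

19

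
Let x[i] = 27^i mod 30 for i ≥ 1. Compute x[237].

We have x[1] = 27; x[2] = 9; x[3] = 3; x[4] = 21; x[5] = 27.
The sequence repeats with period 4.
So x[237] = x[1 + ((237-1) mod 4)] = x[1] = 27.

27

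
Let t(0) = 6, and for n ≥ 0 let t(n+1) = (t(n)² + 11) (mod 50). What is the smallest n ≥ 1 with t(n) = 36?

6

t(0) = 6,  t(1) = 47,  t(2) = 20,  t(3) = 11,  t(4) = 32,  t(5) = 35,  t(6) = 36,  t(7) = 7,  t(8) = 10,  t(9) = 11.
Since t(9) = t(3) = 11, the sequence is eventually periodic: after a pre-period of length 3 it cycles with period 6.
The value 36 first appears (with n ≥ 1) at t(6).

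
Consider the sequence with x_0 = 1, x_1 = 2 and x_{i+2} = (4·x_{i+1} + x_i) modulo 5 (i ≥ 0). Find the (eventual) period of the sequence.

4

Listing terms: x_0 = 1, x_1 = 2, x_2 = 4, x_3 = 3, x_4 = 1, x_5 = 2.
Since (x_4, x_5) = (x_0, x_1) = (1, 2) (two consecutive terms determine the rest), the sequence is periodic with period 4.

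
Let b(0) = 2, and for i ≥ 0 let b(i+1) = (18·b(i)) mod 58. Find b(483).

34

Listing terms: b(0) = 2, b(1) = 36, b(2) = 10, b(3) = 6, b(4) = 50, b(5) = 30, b(6) = 18, b(7) = 34, b(8) = 32, b(9) = 54, b(10) = 44, b(11) = 38, b(12) = 46, b(13) = 16, b(14) = 56, b(15) = 22, b(16) = 48, b(17) = 52, b(18) = 8, b(19) = 28, b(20) = 40, b(21) = 24, b(22) = 26, b(23) = 4, b(24) = 14, b(25) = 20, b(26) = 12, b(27) = 42, b(28) = 2.
Since b(28) = b(0) = 2, the sequence is periodic with period 28.
(483 - 0) mod 28 = 7, so b(483) = b(7) = 34.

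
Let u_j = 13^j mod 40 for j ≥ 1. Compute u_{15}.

37

Listing terms: u_1 = 13; u_2 = 9; u_3 = 37; u_4 = 1; u_5 = 13.
The sequence repeats with period 4.
(15 - 1) mod 4 = 2, so u_{15} = u_3 = 37.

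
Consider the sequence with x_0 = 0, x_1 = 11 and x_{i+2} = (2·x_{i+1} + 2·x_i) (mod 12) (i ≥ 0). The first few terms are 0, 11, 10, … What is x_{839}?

4

We have x_0 = 0, x_1 = 11, x_2 = 10, x_3 = 6, x_4 = 8, x_5 = 4, x_6 = 0, x_7 = 8, x_8 = 4.
Since (x_7, x_8) = (x_4, x_5) = (8, 4) (two consecutive terms determine the rest), the sequence is eventually periodic: after a pre-period of length 4 it cycles with period 3.
For i ≥ 4, x_i depends only on (i - 4) mod 3. (839 - 4) mod 3 = 1, so x_{839} = x_5 = 4.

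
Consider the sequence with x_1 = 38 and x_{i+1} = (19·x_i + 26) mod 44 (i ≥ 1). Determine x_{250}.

x_1 = 38,  x_2 = 0,  x_3 = 26,  x_4 = 36,  x_5 = 6,  x_6 = 8,  x_7 = 2,  x_8 = 20,  x_9 = 10,  x_{10} = 40,  x_{11} = 38.
The sequence repeats with period 10.
So x_{250} = x_{1 + ((250-1) mod 10)} = x_{10} = 40.

40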